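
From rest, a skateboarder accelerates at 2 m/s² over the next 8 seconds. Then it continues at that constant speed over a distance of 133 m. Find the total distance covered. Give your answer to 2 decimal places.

Phase 1 (accelerating): v₀ = 0 m/s, a = 2 m/s².
v = v₀ + at = 0 + (2)(8) = 16.0 m/s
Δx = v₀t + ½at² = 0·8 + 0.5·2·8² = 64.0 m

Phase 2 (constant speed): v₀ = 16.0 m/s, a = 0 m/s².
Constant speed: t = d/v = 133/16.0 = 8.31 s
Total distance = 64.0 + 133 = 197 m

197.00 m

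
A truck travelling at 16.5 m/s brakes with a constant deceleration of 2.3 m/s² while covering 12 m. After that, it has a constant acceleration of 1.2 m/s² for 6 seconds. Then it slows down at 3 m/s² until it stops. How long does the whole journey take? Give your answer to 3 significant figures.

Phase 1 (decelerating): v₀ = 16.5 m/s, a = -2.3 m/s².
v² = v₀² + 2aΔx = 16.5² + 2·-2.3·12 = 217 → v = 14.7 m/s
t = (v − v₀)/a = (14.7 − 16.5)/-2.3 = 0.768 s

Phase 2 (accelerating): v₀ = 14.7 m/s, a = 1.2 m/s².
v = v₀ + at = 14.7 + (1.2)(6) = 21.9 m/s
Δx = v₀t + ½at² = 14.7·6 + 0.5·1.2·6² = 110 m

Phase 3 (decelerating): v₀ = 21.9 m/s, a = -3 m/s².
v = v₀ + at → t = (0 − 21.9) / -3 = 7.31 s
v² = v₀² + 2aΔx → Δx = (0² − 21.9²)/(2·-3) = 80.2 m
Total time = 0.768 + 6.00 + 7.31 = 14.1 s

14.1 s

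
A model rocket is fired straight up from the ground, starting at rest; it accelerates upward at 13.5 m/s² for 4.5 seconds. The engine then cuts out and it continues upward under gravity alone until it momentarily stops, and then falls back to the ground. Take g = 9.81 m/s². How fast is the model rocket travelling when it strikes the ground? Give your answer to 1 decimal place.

79.8 m/s

Phase 1 (powered ascent): v₀ = 0 m/s, a = 13.5 m/s².
v = v₀ + at = 0 + (13.5)(4.5) = 60.8 m/s
Δx = v₀t + ½at² = 0·4.5 + 0.5·13.5·4.5² = 137 m

Phase 2 (coasting upward): v₀ = 60.8 m/s, a = -9.81 m/s².
v = v₀ + at → t = (0 − 60.8) / -9.81 = 6.19 s
v² = v₀² + 2aΔx → Δx = (0² − 60.8²)/(2·-9.81) = 188 m

Phase 3 (free fall): v₀ = 0 m/s, a = -9.81 m/s².
Falls 325 m from rest: t = √(2·325/9.81) = 8.14 s; v = g·t = 79.8 m/s.
Impact speed = 79.8 m/s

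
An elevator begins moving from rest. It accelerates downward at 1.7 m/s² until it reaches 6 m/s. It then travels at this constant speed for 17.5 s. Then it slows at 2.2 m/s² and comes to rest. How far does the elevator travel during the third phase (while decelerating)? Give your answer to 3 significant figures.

Phase 1 (accelerating): v₀ = 0 m/s, a = 1.7 m/s².
v = v₀ + at → t = (6 − 0) / 1.7 = 3.53 s
v² = v₀² + 2aΔx → Δx = (6² − 0²)/(2·1.7) = 10.6 m

Phase 2 (constant speed): v₀ = 6.00 m/s, a = 0 m/s².
v = v₀ + at = 6.00 + (0)(17.5) = 6.00 m/s
Δx = v₀t + ½at² = 6.00·17.5 + 0.5·0·17.5² = 105 m

Phase 3 (decelerating): v₀ = 6.00 m/s, a = -2.2 m/s².
v = v₀ + at → t = (0 − 6.00) / -2.2 = 2.73 s
v² = v₀² + 2aΔx → Δx = (0² − 6.00²)/(2·-2.2) = 8.18 m
Distance in phase 3 = 8.18 m

8.18 m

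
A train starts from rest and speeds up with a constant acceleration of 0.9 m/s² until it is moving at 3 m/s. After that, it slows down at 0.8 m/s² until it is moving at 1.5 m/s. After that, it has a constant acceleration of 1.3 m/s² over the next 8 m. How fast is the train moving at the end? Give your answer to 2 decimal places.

4.80 m/s

Phase 1 (accelerating): v₀ = 0 m/s, a = 0.9 m/s².
v = v₀ + at → t = (3 − 0) / 0.9 = 3.33 s
v² = v₀² + 2aΔx → Δx = (3² − 0²)/(2·0.9) = 5.00 m

Phase 2 (decelerating): v₀ = 3.00 m/s, a = -0.8 m/s².
v = v₀ + at → t = (1.5 − 3.00) / -0.8 = 1.88 s
v² = v₀² + 2aΔx → Δx = (1.5² − 3.00²)/(2·-0.8) = 4.22 m

Phase 3 (accelerating): v₀ = 1.50 m/s, a = 1.3 m/s².
v² = v₀² + 2aΔx = 1.50² + 2·1.3·8 = 23.1 → v = 4.80 m/s
t = (v − v₀)/a = (4.80 − 1.50)/1.3 = 2.54 s
Final speed = 4.80 m/s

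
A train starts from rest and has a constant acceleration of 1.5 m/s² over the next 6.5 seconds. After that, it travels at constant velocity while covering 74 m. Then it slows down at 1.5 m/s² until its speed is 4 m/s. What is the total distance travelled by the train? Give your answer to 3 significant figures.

132 m

Phase 1 (accelerating): v₀ = 0 m/s, a = 1.5 m/s².
v = v₀ + at = 0 + (1.5)(6.5) = 9.75 m/s
Δx = v₀t + ½at² = 0·6.5 + 0.5·1.5·6.5² = 31.7 m

Phase 2 (constant speed): v₀ = 9.75 m/s, a = 0 m/s².
Constant speed: t = d/v = 74/9.75 = 7.59 s

Phase 3 (decelerating): v₀ = 9.75 m/s, a = -1.5 m/s².
v = v₀ + at → t = (4 − 9.75) / -1.5 = 3.83 s
v² = v₀² + 2aΔx → Δx = (4² − 9.75²)/(2·-1.5) = 26.4 m
Total distance = 31.7 + 74.0 + 26.4 = 132 m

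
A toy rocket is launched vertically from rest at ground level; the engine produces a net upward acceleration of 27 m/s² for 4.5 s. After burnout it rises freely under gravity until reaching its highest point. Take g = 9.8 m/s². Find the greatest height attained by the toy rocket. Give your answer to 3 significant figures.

1030 m

Phase 1 (powered ascent): v₀ = 0 m/s, a = 27 m/s².
v = v₀ + at = 0 + (27)(4.5) = 122 m/s
Δx = v₀t + ½at² = 0·4.5 + 0.5·27·4.5² = 273 m

Phase 2 (coasting upward): v₀ = 122 m/s, a = -9.8 m/s².
v = v₀ + at → t = (0 − 122) / -9.8 = 12.4 s
v² = v₀² + 2aΔx → Δx = (0² − 122²)/(2·-9.8) = 753 m
Maximum height = 273 + 753 = 1030 m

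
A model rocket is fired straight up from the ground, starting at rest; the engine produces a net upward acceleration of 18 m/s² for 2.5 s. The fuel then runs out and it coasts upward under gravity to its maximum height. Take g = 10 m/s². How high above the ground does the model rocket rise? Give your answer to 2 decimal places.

Phase 1 (powered ascent): v₀ = 0 m/s, a = 18 m/s².
v = v₀ + at = 0 + (18)(2.5) = 45.0 m/s
Δx = v₀t + ½at² = 0·2.5 + 0.5·18·2.5² = 56.2 m

Phase 2 (coasting upward): v₀ = 45.0 m/s, a = -10 m/s².
v = v₀ + at → t = (0 − 45.0) / -10 = 4.50 s
v² = v₀² + 2aΔx → Δx = (0² − 45.0²)/(2·-10) = 101 m
Maximum height = 56.2 + 101 = 158 m

157.50 m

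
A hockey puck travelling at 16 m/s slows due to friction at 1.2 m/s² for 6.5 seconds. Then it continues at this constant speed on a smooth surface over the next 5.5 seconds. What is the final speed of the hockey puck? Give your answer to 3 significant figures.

Phase 1 (decelerating): v₀ = 16.0 m/s, a = -1.2 m/s².
v = v₀ + at = 16.0 + (-1.2)(6.5) = 8.20 m/s
Δx = v₀t + ½at² = 16.0·6.5 + 0.5·-1.2·6.5² = 78.7 m

Phase 2 (constant speed): v₀ = 8.20 m/s, a = 0 m/s².
v = v₀ + at = 8.20 + (0)(5.5) = 8.20 m/s
Δx = v₀t + ½at² = 8.20·5.5 + 0.5·0·5.5² = 45.1 m
Final speed = 8.20 m/s

8.20 m/s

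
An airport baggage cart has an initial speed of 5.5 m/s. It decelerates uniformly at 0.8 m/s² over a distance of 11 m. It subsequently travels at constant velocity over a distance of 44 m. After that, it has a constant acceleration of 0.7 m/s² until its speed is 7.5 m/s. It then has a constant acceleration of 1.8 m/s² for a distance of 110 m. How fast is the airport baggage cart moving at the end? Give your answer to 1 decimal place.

Phase 1 (decelerating): v₀ = 5.50 m/s, a = -0.8 m/s².
v² = v₀² + 2aΔx = 5.50² + 2·-0.8·11 = 12.6 → v = 3.56 m/s
t = (v − v₀)/a = (3.56 − 5.50)/-0.8 = 2.43 s

Phase 2 (constant speed): v₀ = 3.56 m/s, a = 0 m/s².
Constant speed: t = d/v = 44/3.56 = 12.4 s

Phase 3 (accelerating): v₀ = 3.56 m/s, a = 0.7 m/s².
v = v₀ + at → t = (7.5 − 3.56) / 0.7 = 5.63 s
v² = v₀² + 2aΔx → Δx = (7.5² − 3.56²)/(2·0.7) = 31.1 m

Phase 4 (accelerating): v₀ = 7.50 m/s, a = 1.8 m/s².
v² = v₀² + 2aΔx = 7.50² + 2·1.8·110 = 452 → v = 21.3 m/s
t = (v − v₀)/a = (21.3 − 7.50)/1.8 = 7.65 s
Final speed = 21.3 m/s

21.3 m/s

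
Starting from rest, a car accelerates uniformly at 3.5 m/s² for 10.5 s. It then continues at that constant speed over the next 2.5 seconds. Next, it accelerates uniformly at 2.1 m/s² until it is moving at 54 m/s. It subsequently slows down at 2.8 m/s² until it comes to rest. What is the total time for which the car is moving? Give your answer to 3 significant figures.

Phase 1 (accelerating): v₀ = 0 m/s, a = 3.5 m/s².
v = v₀ + at = 0 + (3.5)(10.5) = 36.8 m/s
Δx = v₀t + ½at² = 0·10.5 + 0.5·3.5·10.5² = 193 m

Phase 2 (constant speed): v₀ = 36.8 m/s, a = 0 m/s².
v = v₀ + at = 36.8 + (0)(2.5) = 36.8 m/s
Δx = v₀t + ½at² = 36.8·2.5 + 0.5·0·2.5² = 91.9 m

Phase 3 (accelerating): v₀ = 36.8 m/s, a = 2.1 m/s².
v = v₀ + at → t = (54 − 36.8) / 2.1 = 8.21 s
v² = v₀² + 2aΔx → Δx = (54² − 36.8²)/(2·2.1) = 373 m

Phase 4 (decelerating): v₀ = 54.0 m/s, a = -2.8 m/s².
v = v₀ + at → t = (0 − 54.0) / -2.8 = 19.3 s
v² = v₀² + 2aΔx → Δx = (0² − 54.0²)/(2·-2.8) = 521 m
Total time = 10.5 + 2.50 + 8.21 + 19.3 = 40.5 s

40.5 s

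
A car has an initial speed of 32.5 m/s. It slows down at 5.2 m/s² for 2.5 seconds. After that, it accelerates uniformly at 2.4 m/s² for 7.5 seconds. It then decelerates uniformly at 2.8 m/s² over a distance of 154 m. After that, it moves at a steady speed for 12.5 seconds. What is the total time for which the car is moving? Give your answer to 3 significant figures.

27.6 s

Phase 1 (decelerating): v₀ = 32.5 m/s, a = -5.2 m/s².
v = v₀ + at = 32.5 + (-5.2)(2.5) = 19.5 m/s
Δx = v₀t + ½at² = 32.5·2.5 + 0.5·-5.2·2.5² = 65.0 m

Phase 2 (accelerating): v₀ = 19.5 m/s, a = 2.4 m/s².
v = v₀ + at = 19.5 + (2.4)(7.5) = 37.5 m/s
Δx = v₀t + ½at² = 19.5·7.5 + 0.5·2.4·7.5² = 214 m

Phase 3 (decelerating): v₀ = 37.5 m/s, a = -2.8 m/s².
v² = v₀² + 2aΔx = 37.5² + 2·-2.8·154 = 544 → v = 23.3 m/s
t = (v − v₀)/a = (23.3 − 37.5)/-2.8 = 5.06 s

Phase 4 (constant speed): v₀ = 23.3 m/s, a = 0 m/s².
v = v₀ + at = 23.3 + (0)(12.5) = 23.3 m/s
Δx = v₀t + ½at² = 23.3·12.5 + 0.5·0·12.5² = 292 m
Total time = 2.50 + 7.50 + 5.06 + 12.5 = 27.6 s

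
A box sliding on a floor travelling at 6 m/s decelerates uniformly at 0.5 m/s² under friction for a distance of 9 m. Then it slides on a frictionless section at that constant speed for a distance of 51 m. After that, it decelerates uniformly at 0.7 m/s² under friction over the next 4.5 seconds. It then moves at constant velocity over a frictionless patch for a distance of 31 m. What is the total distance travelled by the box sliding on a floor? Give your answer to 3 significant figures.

Phase 1 (decelerating): v₀ = 6.00 m/s, a = -0.5 m/s².
v² = v₀² + 2aΔx = 6.00² + 2·-0.5·9 = 27.0 → v = 5.20 m/s
t = (v − v₀)/a = (5.20 − 6.00)/-0.5 = 1.61 s

Phase 2 (constant speed): v₀ = 5.20 m/s, a = 0 m/s².
Constant speed: t = d/v = 51/5.20 = 9.81 s

Phase 3 (decelerating): v₀ = 5.20 m/s, a = -0.7 m/s².
v = v₀ + at = 5.20 + (-0.7)(4.5) = 2.05 m/s
Δx = v₀t + ½at² = 5.20·4.5 + 0.5·-0.7·4.5² = 16.3 m

Phase 4 (constant speed): v₀ = 2.05 m/s, a = 0 m/s².
Constant speed: t = d/v = 31/2.05 = 15.2 s
Total distance = 9.00 + 51.0 + 16.3 + 31.0 = 107 m

107 m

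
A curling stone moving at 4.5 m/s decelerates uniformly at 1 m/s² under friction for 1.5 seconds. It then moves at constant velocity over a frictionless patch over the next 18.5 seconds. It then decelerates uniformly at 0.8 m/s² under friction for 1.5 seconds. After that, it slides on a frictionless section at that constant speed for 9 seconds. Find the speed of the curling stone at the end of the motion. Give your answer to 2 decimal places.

Phase 1 (decelerating): v₀ = 4.50 m/s, a = -1 m/s².
v = v₀ + at = 4.50 + (-1)(1.5) = 3.00 m/s
Δx = v₀t + ½at² = 4.50·1.5 + 0.5·-1·1.5² = 5.62 m

Phase 2 (constant speed): v₀ = 3.00 m/s, a = 0 m/s².
v = v₀ + at = 3.00 + (0)(18.5) = 3.00 m/s
Δx = v₀t + ½at² = 3.00·18.5 + 0.5·0·18.5² = 55.5 m

Phase 3 (decelerating): v₀ = 3.00 m/s, a = -0.8 m/s².
v = v₀ + at = 3.00 + (-0.8)(1.5) = 1.80 m/s
Δx = v₀t + ½at² = 3.00·1.5 + 0.5·-0.8·1.5² = 3.60 m

Phase 4 (constant speed): v₀ = 1.80 m/s, a = 0 m/s².
v = v₀ + at = 1.80 + (0)(9) = 1.80 m/s
Δx = v₀t + ½at² = 1.80·9 + 0.5·0·9² = 16.2 m
Final speed = 1.80 m/s

1.80 m/s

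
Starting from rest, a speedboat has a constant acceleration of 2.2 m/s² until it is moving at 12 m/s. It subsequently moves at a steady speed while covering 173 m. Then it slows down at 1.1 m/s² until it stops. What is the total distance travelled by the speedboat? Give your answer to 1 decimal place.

Phase 1 (accelerating): v₀ = 0 m/s, a = 2.2 m/s².
v = v₀ + at → t = (12 − 0) / 2.2 = 5.45 s
v² = v₀² + 2aΔx → Δx = (12² − 0²)/(2·2.2) = 32.7 m

Phase 2 (constant speed): v₀ = 12.0 m/s, a = 0 m/s².
Constant speed: t = d/v = 173/12.0 = 14.4 s

Phase 3 (decelerating): v₀ = 12.0 m/s, a = -1.1 m/s².
v = v₀ + at → t = (0 − 12.0) / -1.1 = 10.9 s
v² = v₀² + 2aΔx → Δx = (0² − 12.0²)/(2·-1.1) = 65.5 m
Total distance = 32.7 + 173 + 65.5 = 271 m

271.2 m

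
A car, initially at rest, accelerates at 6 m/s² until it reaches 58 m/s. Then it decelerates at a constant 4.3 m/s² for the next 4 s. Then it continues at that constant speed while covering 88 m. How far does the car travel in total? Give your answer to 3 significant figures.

Phase 1 (accelerating): v₀ = 0 m/s, a = 6 m/s².
v = v₀ + at → t = (58 − 0) / 6 = 9.67 s
v² = v₀² + 2aΔx → Δx = (58² − 0²)/(2·6) = 280 m

Phase 2 (decelerating): v₀ = 58.0 m/s, a = -4.3 m/s².
v = v₀ + at = 58.0 + (-4.3)(4) = 40.8 m/s
Δx = v₀t + ½at² = 58.0·4 + 0.5·-4.3·4² = 198 m

Phase 3 (constant speed): v₀ = 40.8 m/s, a = 0 m/s².
Constant speed: t = d/v = 88/40.8 = 2.16 s
Total distance = 280 + 198 + 88.0 = 566 m

566 m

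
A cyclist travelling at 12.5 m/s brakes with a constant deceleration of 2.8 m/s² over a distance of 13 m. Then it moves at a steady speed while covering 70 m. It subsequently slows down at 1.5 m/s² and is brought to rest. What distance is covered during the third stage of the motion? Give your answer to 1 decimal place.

Phase 1 (decelerating): v₀ = 12.5 m/s, a = -2.8 m/s².
v² = v₀² + 2aΔx = 12.5² + 2·-2.8·13 = 83.5 → v = 9.14 m/s
t = (v − v₀)/a = (9.14 − 12.5)/-2.8 = 1.20 s

Phase 2 (constant speed): v₀ = 9.14 m/s, a = 0 m/s².
Constant speed: t = d/v = 70/9.14 = 7.66 s

Phase 3 (decelerating): v₀ = 9.14 m/s, a = -1.5 m/s².
v = v₀ + at → t = (0 − 9.14) / -1.5 = 6.09 s
v² = v₀² + 2aΔx → Δx = (0² − 9.14²)/(2·-1.5) = 27.8 m
Distance in phase 3 = 27.8 m

27.8 m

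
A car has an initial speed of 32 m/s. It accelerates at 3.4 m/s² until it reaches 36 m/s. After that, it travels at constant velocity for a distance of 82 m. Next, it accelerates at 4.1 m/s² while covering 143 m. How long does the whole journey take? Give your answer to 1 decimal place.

6.8 s

Phase 1 (accelerating): v₀ = 32.0 m/s, a = 3.4 m/s².
v = v₀ + at → t = (36 − 32.0) / 3.4 = 1.18 s
v² = v₀² + 2aΔx → Δx = (36² − 32.0²)/(2·3.4) = 40.0 m

Phase 2 (constant speed): v₀ = 36.0 m/s, a = 0 m/s².
Constant speed: t = d/v = 82/36.0 = 2.28 s

Phase 3 (accelerating): v₀ = 36.0 m/s, a = 4.1 m/s².
v² = v₀² + 2aΔx = 36.0² + 2·4.1·143 = 2470 → v = 49.7 m/s
t = (v − v₀)/a = (49.7 − 36.0)/4.1 = 3.34 s
Total time = 1.18 + 2.28 + 3.34 = 6.79 s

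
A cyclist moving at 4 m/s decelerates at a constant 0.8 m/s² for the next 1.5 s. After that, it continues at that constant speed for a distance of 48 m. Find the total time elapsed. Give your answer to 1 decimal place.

18.6 s

Phase 1 (decelerating): v₀ = 4.00 m/s, a = -0.8 m/s².
v = v₀ + at = 4.00 + (-0.8)(1.5) = 2.80 m/s
Δx = v₀t + ½at² = 4.00·1.5 + 0.5·-0.8·1.5² = 5.10 m

Phase 2 (constant speed): v₀ = 2.80 m/s, a = 0 m/s².
Constant speed: t = d/v = 48/2.80 = 17.1 s
Total time = 1.50 + 17.1 = 18.6 s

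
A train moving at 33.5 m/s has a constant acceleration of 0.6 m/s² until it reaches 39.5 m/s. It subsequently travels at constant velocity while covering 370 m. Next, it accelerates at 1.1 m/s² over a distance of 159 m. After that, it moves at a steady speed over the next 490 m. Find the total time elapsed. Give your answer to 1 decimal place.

Phase 1 (accelerating): v₀ = 33.5 m/s, a = 0.6 m/s².
v = v₀ + at → t = (39.5 − 33.5) / 0.6 = 10.0 s
v² = v₀² + 2aΔx → Δx = (39.5² − 33.5²)/(2·0.6) = 365 m

Phase 2 (constant speed): v₀ = 39.5 m/s, a = 0 m/s².
Constant speed: t = d/v = 370/39.5 = 9.37 s

Phase 3 (accelerating): v₀ = 39.5 m/s, a = 1.1 m/s².
v² = v₀² + 2aΔx = 39.5² + 2·1.1·159 = 1910 → v = 43.7 m/s
t = (v − v₀)/a = (43.7 − 39.5)/1.1 = 3.82 s

Phase 4 (constant speed): v₀ = 43.7 m/s, a = 0 m/s².
Constant speed: t = d/v = 490/43.7 = 11.2 s
Total time = 10.0 + 9.37 + 3.82 + 11.2 = 34.4 s

34.4 s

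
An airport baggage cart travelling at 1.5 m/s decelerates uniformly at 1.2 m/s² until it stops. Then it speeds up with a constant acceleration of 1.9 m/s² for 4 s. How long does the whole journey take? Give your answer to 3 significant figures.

Phase 1 (decelerating): v₀ = 1.50 m/s, a = -1.2 m/s².
v = v₀ + at → t = (0 − 1.50) / -1.2 = 1.25 s
v² = v₀² + 2aΔx → Δx = (0² − 1.50²)/(2·-1.2) = 0.938 m

Phase 2 (accelerating): v₀ = 0 m/s, a = 1.9 m/s².
v = v₀ + at = 0 + (1.9)(4) = 7.60 m/s
Δx = v₀t + ½at² = 0·4 + 0.5·1.9·4² = 15.2 m
Total time = 1.25 + 4.00 = 5.25 s

5.25 s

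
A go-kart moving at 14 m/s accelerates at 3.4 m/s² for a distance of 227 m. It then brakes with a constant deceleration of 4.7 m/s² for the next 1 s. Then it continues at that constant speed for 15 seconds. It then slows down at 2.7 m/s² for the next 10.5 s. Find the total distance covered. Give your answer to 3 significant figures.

1060 m

Phase 1 (accelerating): v₀ = 14.0 m/s, a = 3.4 m/s².
v² = v₀² + 2aΔx = 14.0² + 2·3.4·227 = 1740 → v = 41.7 m/s
t = (v − v₀)/a = (41.7 − 14.0)/3.4 = 8.15 s

Phase 2 (decelerating): v₀ = 41.7 m/s, a = -4.7 m/s².
v = v₀ + at = 41.7 + (-4.7)(1) = 37.0 m/s
Δx = v₀t + ½at² = 41.7·1 + 0.5·-4.7·1² = 39.4 m

Phase 3 (constant speed): v₀ = 37.0 m/s, a = 0 m/s².
v = v₀ + at = 37.0 + (0)(15) = 37.0 m/s
Δx = v₀t + ½at² = 37.0·15 + 0.5·0·15² = 555 m

Phase 4 (decelerating): v₀ = 37.0 m/s, a = -2.7 m/s².
v = v₀ + at = 37.0 + (-2.7)(10.5) = 8.66 m/s
Δx = v₀t + ½at² = 37.0·10.5 + 0.5·-2.7·10.5² = 240 m
Total distance = 227 + 39.4 + 555 + 240 = 1060 m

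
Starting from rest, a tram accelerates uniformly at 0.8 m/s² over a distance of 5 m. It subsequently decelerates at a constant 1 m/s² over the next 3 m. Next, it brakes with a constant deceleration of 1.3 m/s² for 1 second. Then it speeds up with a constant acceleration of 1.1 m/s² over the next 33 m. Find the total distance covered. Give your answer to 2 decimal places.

Phase 1 (accelerating): v₀ = 0 m/s, a = 0.8 m/s².
v² = v₀² + 2aΔx = 0² + 2·0.8·5 = 8.00 → v = 2.83 m/s
t = (v − v₀)/a = (2.83 − 0)/0.8 = 3.54 s

Phase 2 (decelerating): v₀ = 2.83 m/s, a = -1 m/s².
v² = v₀² + 2aΔx = 2.83² + 2·-1·3 = 2.00 → v = 1.41 m/s
t = (v − v₀)/a = (1.41 − 2.83)/-1 = 1.41 s

Phase 3 (decelerating): v₀ = 1.41 m/s, a = -1.3 m/s².
v = v₀ + at = 1.41 + (-1.3)(1) = 0.114 m/s
Δx = v₀t + ½at² = 1.41·1 + 0.5·-1.3·1² = 0.764 m

Phase 4 (accelerating): v₀ = 0.114 m/s, a = 1.1 m/s².
v² = v₀² + 2aΔx = 0.114² + 2·1.1·33 = 72.6 → v = 8.52 m/s
t = (v − v₀)/a = (8.52 − 0.114)/1.1 = 7.64 s
Total distance = 5.00 + 3.00 + 0.764 + 33.0 = 41.8 m

41.76 m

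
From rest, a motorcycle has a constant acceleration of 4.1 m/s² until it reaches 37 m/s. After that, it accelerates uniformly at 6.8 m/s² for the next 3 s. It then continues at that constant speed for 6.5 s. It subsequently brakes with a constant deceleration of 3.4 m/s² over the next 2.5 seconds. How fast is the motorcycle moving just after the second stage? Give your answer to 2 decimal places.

57.40 m/s

Phase 1 (accelerating): v₀ = 0 m/s, a = 4.1 m/s².
v = v₀ + at → t = (37 − 0) / 4.1 = 9.02 s
v² = v₀² + 2aΔx → Δx = (37² − 0²)/(2·4.1) = 167 m

Phase 2 (accelerating): v₀ = 37.0 m/s, a = 6.8 m/s².
v = v₀ + at = 37.0 + (6.8)(3) = 57.4 m/s
Δx = v₀t + ½at² = 37.0·3 + 0.5·6.8·3² = 142 m
Speed at end of phase 2 = 57.4 m/s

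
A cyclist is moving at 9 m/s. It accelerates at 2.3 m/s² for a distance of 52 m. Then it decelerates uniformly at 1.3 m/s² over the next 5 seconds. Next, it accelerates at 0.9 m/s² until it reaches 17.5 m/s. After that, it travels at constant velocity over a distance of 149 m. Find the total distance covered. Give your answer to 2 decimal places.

Phase 1 (accelerating): v₀ = 9.00 m/s, a = 2.3 m/s².
v² = v₀² + 2aΔx = 9.00² + 2·2.3·52 = 320 → v = 17.9 m/s
t = (v − v₀)/a = (17.9 − 9.00)/2.3 = 3.87 s

Phase 2 (decelerating): v₀ = 17.9 m/s, a = -1.3 m/s².
v = v₀ + at = 17.9 + (-1.3)(5) = 11.4 m/s
Δx = v₀t + ½at² = 17.9·5 + 0.5·-1.3·5² = 73.2 m

Phase 3 (accelerating): v₀ = 11.4 m/s, a = 0.9 m/s².
v = v₀ + at → t = (17.5 − 11.4) / 0.9 = 6.78 s
v² = v₀² + 2aΔx → Δx = (17.5² − 11.4²)/(2·0.9) = 98.0 m

Phase 4 (constant speed): v₀ = 17.5 m/s, a = 0 m/s².
Constant speed: t = d/v = 149/17.5 = 8.51 s
Total distance = 52.0 + 73.2 + 98.0 + 149 = 372 m

372.23 m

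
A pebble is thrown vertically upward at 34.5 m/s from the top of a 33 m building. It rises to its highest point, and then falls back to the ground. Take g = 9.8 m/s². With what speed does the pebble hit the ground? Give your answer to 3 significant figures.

Phase 1 (rising): v₀ = 34.5 m/s, a = -9.8 m/s².
v = v₀ + at → t = (0 − 34.5) / -9.8 = 3.52 s
v² = v₀² + 2aΔx → Δx = (0² − 34.5²)/(2·-9.8) = 60.7 m

Phase 2 (falling): v₀ = 0 m/s, a = -9.8 m/s².
Falls 93.7 m from rest: t = √(2·93.7/9.8) = 4.37 s; v = g·t = 42.9 m/s.
Final speed = 42.9 m/s

42.9 m/s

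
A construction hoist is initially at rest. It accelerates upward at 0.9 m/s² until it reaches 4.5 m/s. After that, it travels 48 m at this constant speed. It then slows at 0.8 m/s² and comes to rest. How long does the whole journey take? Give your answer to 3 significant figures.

Phase 1 (accelerating): v₀ = 0 m/s, a = 0.9 m/s².
v = v₀ + at → t = (4.5 − 0) / 0.9 = 5.00 s
v² = v₀² + 2aΔx → Δx = (4.5² − 0²)/(2·0.9) = 11.2 m

Phase 2 (constant speed): v₀ = 4.50 m/s, a = 0 m/s².
Constant speed: t = d/v = 48/4.50 = 10.7 s

Phase 3 (decelerating): v₀ = 4.50 m/s, a = -0.8 m/s².
v = v₀ + at → t = (0 − 4.50) / -0.8 = 5.62 s
v² = v₀² + 2aΔx → Δx = (0² − 4.50²)/(2·-0.8) = 12.7 m
Total time = 5.00 + 10.7 + 5.62 = 21.3 s

21.3 s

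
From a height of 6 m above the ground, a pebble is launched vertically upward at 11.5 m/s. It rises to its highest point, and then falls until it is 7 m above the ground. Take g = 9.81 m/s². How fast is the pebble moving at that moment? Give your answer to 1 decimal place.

10.6 m/s

Phase 1 (rising): v₀ = 11.5 m/s, a = -9.81 m/s².
v = v₀ + at → t = (0 − 11.5) / -9.81 = 1.17 s
v² = v₀² + 2aΔx → Δx = (0² − 11.5²)/(2·-9.81) = 6.74 m

Phase 2 (falling): v₀ = 0 m/s, a = -9.81 m/s².
Falls 5.74 m from rest: t = √(2·5.74/9.81) = 1.08 s; v = g·t = 10.6 m/s.
Final speed = 10.6 m/s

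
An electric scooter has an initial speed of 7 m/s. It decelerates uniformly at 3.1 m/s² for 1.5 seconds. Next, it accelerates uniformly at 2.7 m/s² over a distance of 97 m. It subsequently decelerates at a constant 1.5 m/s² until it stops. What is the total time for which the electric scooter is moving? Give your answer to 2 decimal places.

24.49 s

Phase 1 (decelerating): v₀ = 7.00 m/s, a = -3.1 m/s².
v = v₀ + at = 7.00 + (-3.1)(1.5) = 2.35 m/s
Δx = v₀t + ½at² = 7.00·1.5 + 0.5·-3.1·1.5² = 7.01 m

Phase 2 (accelerating): v₀ = 2.35 m/s, a = 2.7 m/s².
v² = v₀² + 2aΔx = 2.35² + 2·2.7·97 = 529 → v = 23.0 m/s
t = (v − v₀)/a = (23.0 − 2.35)/2.7 = 7.65 s

Phase 3 (decelerating): v₀ = 23.0 m/s, a = -1.5 m/s².
v = v₀ + at → t = (0 − 23.0) / -1.5 = 15.3 s
v² = v₀² + 2aΔx → Δx = (0² − 23.0²)/(2·-1.5) = 176 m
Total time = 1.50 + 7.65 + 15.3 = 24.5 s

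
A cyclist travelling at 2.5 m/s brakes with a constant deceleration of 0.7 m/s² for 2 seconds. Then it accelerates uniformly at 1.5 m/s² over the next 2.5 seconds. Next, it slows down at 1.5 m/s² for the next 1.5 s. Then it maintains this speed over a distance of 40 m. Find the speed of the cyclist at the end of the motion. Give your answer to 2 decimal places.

Phase 1 (decelerating): v₀ = 2.50 m/s, a = -0.7 m/s².
v = v₀ + at = 2.50 + (-0.7)(2) = 1.10 m/s
Δx = v₀t + ½at² = 2.50·2 + 0.5·-0.7·2² = 3.60 m

Phase 2 (accelerating): v₀ = 1.10 m/s, a = 1.5 m/s².
v = v₀ + at = 1.10 + (1.5)(2.5) = 4.85 m/s
Δx = v₀t + ½at² = 1.10·2.5 + 0.5·1.5·2.5² = 7.44 m

Phase 3 (decelerating): v₀ = 4.85 m/s, a = -1.5 m/s².
v = v₀ + at = 4.85 + (-1.5)(1.5) = 2.60 m/s
Δx = v₀t + ½at² = 4.85·1.5 + 0.5·-1.5·1.5² = 5.59 m

Phase 4 (constant speed): v₀ = 2.60 m/s, a = 0 m/s².
Constant speed: t = d/v = 40/2.60 = 15.4 s
Final speed = 2.60 m/s

2.60 m/s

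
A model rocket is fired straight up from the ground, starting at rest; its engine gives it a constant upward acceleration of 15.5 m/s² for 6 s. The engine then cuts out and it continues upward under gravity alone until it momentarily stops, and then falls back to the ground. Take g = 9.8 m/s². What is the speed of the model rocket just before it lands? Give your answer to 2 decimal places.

118.82 m/s

Phase 1 (powered ascent): v₀ = 0 m/s, a = 15.5 m/s².
v = v₀ + at = 0 + (15.5)(6) = 93.0 m/s
Δx = v₀t + ½at² = 0·6 + 0.5·15.5·6² = 279 m

Phase 2 (coasting upward): v₀ = 93.0 m/s, a = -9.8 m/s².
v = v₀ + at → t = (0 − 93.0) / -9.8 = 9.49 s
v² = v₀² + 2aΔx → Δx = (0² − 93.0²)/(2·-9.8) = 441 m

Phase 3 (free fall): v₀ = 0 m/s, a = -9.8 m/s².
Falls 720 m from rest: t = √(2·720/9.8) = 12.1 s; v = g·t = 119 m/s.
Impact speed = 119 m/s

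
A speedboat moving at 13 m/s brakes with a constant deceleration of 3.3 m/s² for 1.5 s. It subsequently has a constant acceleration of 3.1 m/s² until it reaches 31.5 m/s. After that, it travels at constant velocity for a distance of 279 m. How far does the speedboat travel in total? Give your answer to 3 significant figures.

Phase 1 (decelerating): v₀ = 13.0 m/s, a = -3.3 m/s².
v = v₀ + at = 13.0 + (-3.3)(1.5) = 8.05 m/s
Δx = v₀t + ½at² = 13.0·1.5 + 0.5·-3.3·1.5² = 15.8 m

Phase 2 (accelerating): v₀ = 8.05 m/s, a = 3.1 m/s².
v = v₀ + at → t = (31.5 − 8.05) / 3.1 = 7.56 s
v² = v₀² + 2aΔx → Δx = (31.5² − 8.05²)/(2·3.1) = 150 m

Phase 3 (constant speed): v₀ = 31.5 m/s, a = 0 m/s².
Constant speed: t = d/v = 279/31.5 = 8.86 s
Total distance = 15.8 + 150 + 279 = 444 m

444 m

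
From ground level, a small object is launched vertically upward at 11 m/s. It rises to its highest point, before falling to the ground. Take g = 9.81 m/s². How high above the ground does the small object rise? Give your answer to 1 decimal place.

Phase 1 (rising): v₀ = 11.0 m/s, a = -9.81 m/s².
v = v₀ + at → t = (0 − 11.0) / -9.81 = 1.12 s
v² = v₀² + 2aΔx → Δx = (0² − 11.0²)/(2·-9.81) = 6.17 m
Maximum height = 6.17 m

6.2 m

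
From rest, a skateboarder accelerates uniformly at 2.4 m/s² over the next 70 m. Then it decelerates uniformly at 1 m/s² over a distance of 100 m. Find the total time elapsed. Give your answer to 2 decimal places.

Phase 1 (accelerating): v₀ = 0 m/s, a = 2.4 m/s².
v² = v₀² + 2aΔx = 0² + 2·2.4·70 = 336 → v = 18.3 m/s
t = (v − v₀)/a = (18.3 − 0)/2.4 = 7.64 s

Phase 2 (decelerating): v₀ = 18.3 m/s, a = -1 m/s².
v² = v₀² + 2aΔx = 18.3² + 2·-1·100 = 136 → v = 11.7 m/s
t = (v − v₀)/a = (11.7 − 18.3)/-1 = 6.67 s
Total time = 7.64 + 6.67 = 14.3 s

14.31 s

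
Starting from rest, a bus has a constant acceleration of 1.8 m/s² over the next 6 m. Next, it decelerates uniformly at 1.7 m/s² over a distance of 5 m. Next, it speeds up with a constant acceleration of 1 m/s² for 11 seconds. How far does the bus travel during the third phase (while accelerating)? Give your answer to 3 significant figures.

Phase 1 (accelerating): v₀ = 0 m/s, a = 1.8 m/s².
v² = v₀² + 2aΔx = 0² + 2·1.8·6 = 21.6 → v = 4.65 m/s
t = (v − v₀)/a = (4.65 − 0)/1.8 = 2.58 s

Phase 2 (decelerating): v₀ = 4.65 m/s, a = -1.7 m/s².
v² = v₀² + 2aΔx = 4.65² + 2·-1.7·5 = 4.60 → v = 2.14 m/s
t = (v − v₀)/a = (2.14 − 4.65)/-1.7 = 1.47 s

Phase 3 (accelerating): v₀ = 2.14 m/s, a = 1 m/s².
v = v₀ + at = 2.14 + (1)(11) = 13.1 m/s
Δx = v₀t + ½at² = 2.14·11 + 0.5·1·11² = 84.1 m
Distance in phase 3 = 84.1 m

84.1 m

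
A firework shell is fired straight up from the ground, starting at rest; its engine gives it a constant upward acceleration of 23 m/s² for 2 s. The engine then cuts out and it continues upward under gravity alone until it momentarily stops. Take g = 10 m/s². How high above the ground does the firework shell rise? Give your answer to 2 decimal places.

Phase 1 (powered ascent): v₀ = 0 m/s, a = 23 m/s².
v = v₀ + at = 0 + (23)(2) = 46.0 m/s
Δx = v₀t + ½at² = 0·2 + 0.5·23·2² = 46.0 m

Phase 2 (coasting upward): v₀ = 46.0 m/s, a = -10 m/s².
v = v₀ + at → t = (0 − 46.0) / -10 = 4.60 s
v² = v₀² + 2aΔx → Δx = (0² − 46.0²)/(2·-10) = 106 m
Maximum height = 46.0 + 106 = 152 m

151.80 m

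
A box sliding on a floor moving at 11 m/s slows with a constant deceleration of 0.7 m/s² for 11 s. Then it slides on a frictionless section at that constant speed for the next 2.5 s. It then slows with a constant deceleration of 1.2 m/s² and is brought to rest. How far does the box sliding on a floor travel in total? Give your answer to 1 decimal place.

Phase 1 (decelerating): v₀ = 11.0 m/s, a = -0.7 m/s².
v = v₀ + at = 11.0 + (-0.7)(11) = 3.30 m/s
Δx = v₀t + ½at² = 11.0·11 + 0.5·-0.7·11² = 78.7 m

Phase 2 (constant speed): v₀ = 3.30 m/s, a = 0 m/s².
v = v₀ + at = 3.30 + (0)(2.5) = 3.30 m/s
Δx = v₀t + ½at² = 3.30·2.5 + 0.5·0·2.5² = 8.25 m

Phase 3 (decelerating): v₀ = 3.30 m/s, a = -1.2 m/s².
v = v₀ + at → t = (0 − 3.30) / -1.2 = 2.75 s
v² = v₀² + 2aΔx → Δx = (0² − 3.30²)/(2·-1.2) = 4.54 m
Total distance = 78.7 + 8.25 + 4.54 = 91.4 m

91.4 m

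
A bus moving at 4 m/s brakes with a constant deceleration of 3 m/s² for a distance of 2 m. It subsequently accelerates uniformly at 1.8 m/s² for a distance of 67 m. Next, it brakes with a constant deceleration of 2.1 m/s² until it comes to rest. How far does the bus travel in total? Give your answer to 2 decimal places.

Phase 1 (decelerating): v₀ = 4.00 m/s, a = -3 m/s².
v² = v₀² + 2aΔx = 4.00² + 2·-3·2 = 4.00 → v = 2.00 m/s
t = (v − v₀)/a = (2.00 − 4.00)/-3 = 0.667 s

Phase 2 (accelerating): v₀ = 2.00 m/s, a = 1.8 m/s².
v² = v₀² + 2aΔx = 2.00² + 2·1.8·67 = 245 → v = 15.7 m/s
t = (v − v₀)/a = (15.7 − 2.00)/1.8 = 7.59 s

Phase 3 (decelerating): v₀ = 15.7 m/s, a = -2.1 m/s².
v = v₀ + at → t = (0 − 15.7) / -2.1 = 7.46 s
v² = v₀² + 2aΔx → Δx = (0² − 15.7²)/(2·-2.1) = 58.4 m
Total distance = 2.00 + 67.0 + 58.4 = 127 m

127.38 m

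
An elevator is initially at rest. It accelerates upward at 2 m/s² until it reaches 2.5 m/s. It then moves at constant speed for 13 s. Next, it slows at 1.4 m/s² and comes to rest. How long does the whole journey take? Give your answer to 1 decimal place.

16.0 s

Phase 1 (accelerating): v₀ = 0 m/s, a = 2 m/s².
v = v₀ + at → t = (2.5 − 0) / 2 = 1.25 s
v² = v₀² + 2aΔx → Δx = (2.5² − 0²)/(2·2) = 1.56 m

Phase 2 (constant speed): v₀ = 2.50 m/s, a = 0 m/s².
v = v₀ + at = 2.50 + (0)(13) = 2.50 m/s
Δx = v₀t + ½at² = 2.50·13 + 0.5·0·13² = 32.5 m

Phase 3 (decelerating): v₀ = 2.50 m/s, a = -1.4 m/s².
v = v₀ + at → t = (0 − 2.50) / -1.4 = 1.79 s
v² = v₀² + 2aΔx → Δx = (0² − 2.50²)/(2·-1.4) = 2.23 m
Total time = 1.25 + 13.0 + 1.79 = 16.0 s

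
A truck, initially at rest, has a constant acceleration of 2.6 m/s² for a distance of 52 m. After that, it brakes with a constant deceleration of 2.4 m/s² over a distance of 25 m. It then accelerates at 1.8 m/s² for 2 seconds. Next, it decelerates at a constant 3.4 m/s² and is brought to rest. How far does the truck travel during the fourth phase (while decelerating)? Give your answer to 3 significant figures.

37.0 m

Phase 1 (accelerating): v₀ = 0 m/s, a = 2.6 m/s².
v² = v₀² + 2aΔx = 0² + 2·2.6·52 = 270 → v = 16.4 m/s
t = (v − v₀)/a = (16.4 − 0)/2.6 = 6.32 s

Phase 2 (decelerating): v₀ = 16.4 m/s, a = -2.4 m/s².
v² = v₀² + 2aΔx = 16.4² + 2·-2.4·25 = 150 → v = 12.3 m/s
t = (v − v₀)/a = (12.3 − 16.4)/-2.4 = 1.74 s

Phase 3 (accelerating): v₀ = 12.3 m/s, a = 1.8 m/s².
v = v₀ + at = 12.3 + (1.8)(2) = 15.9 m/s
Δx = v₀t + ½at² = 12.3·2 + 0.5·1.8·2² = 28.1 m

Phase 4 (decelerating): v₀ = 15.9 m/s, a = -3.4 m/s².
v = v₀ + at → t = (0 − 15.9) / -3.4 = 4.67 s
v² = v₀² + 2aΔx → Δx = (0² − 15.9²)/(2·-3.4) = 37.0 m
Distance in phase 4 = 37.0 m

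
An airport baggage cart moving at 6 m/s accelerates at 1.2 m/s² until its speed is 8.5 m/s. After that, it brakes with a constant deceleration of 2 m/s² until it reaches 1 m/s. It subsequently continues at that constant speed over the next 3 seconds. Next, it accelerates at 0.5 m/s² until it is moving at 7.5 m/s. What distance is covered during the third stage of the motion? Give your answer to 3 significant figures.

3.00 m

Phase 1 (accelerating): v₀ = 6.00 m/s, a = 1.2 m/s².
v = v₀ + at → t = (8.5 − 6.00) / 1.2 = 2.08 s
v² = v₀² + 2aΔx → Δx = (8.5² − 6.00²)/(2·1.2) = 15.1 m

Phase 2 (decelerating): v₀ = 8.50 m/s, a = -2 m/s².
v = v₀ + at → t = (1 − 8.50) / -2 = 3.75 s
v² = v₀² + 2aΔx → Δx = (1² − 8.50²)/(2·-2) = 17.8 m

Phase 3 (constant speed): v₀ = 1.00 m/s, a = 0 m/s².
v = v₀ + at = 1.00 + (0)(3) = 1.00 m/s
Δx = v₀t + ½at² = 1.00·3 + 0.5·0·3² = 3.00 m
Distance in phase 3 = 3.00 m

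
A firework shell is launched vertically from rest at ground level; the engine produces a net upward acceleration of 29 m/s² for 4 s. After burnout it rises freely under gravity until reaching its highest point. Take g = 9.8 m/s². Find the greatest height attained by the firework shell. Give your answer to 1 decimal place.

Phase 1 (powered ascent): v₀ = 0 m/s, a = 29 m/s².
v = v₀ + at = 0 + (29)(4) = 116 m/s
Δx = v₀t + ½at² = 0·4 + 0.5·29·4² = 232 m

Phase 2 (coasting upward): v₀ = 116 m/s, a = -9.8 m/s².
v = v₀ + at → t = (0 − 116) / -9.8 = 11.8 s
v² = v₀² + 2aΔx → Δx = (0² − 116²)/(2·-9.8) = 687 m
Maximum height = 232 + 687 = 919 m

918.5 m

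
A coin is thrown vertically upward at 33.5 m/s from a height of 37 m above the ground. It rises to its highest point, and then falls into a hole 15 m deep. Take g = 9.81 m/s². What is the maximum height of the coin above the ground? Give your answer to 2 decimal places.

94.20 m

Phase 1 (rising): v₀ = 33.5 m/s, a = -9.81 m/s².
v = v₀ + at → t = (0 − 33.5) / -9.81 = 3.41 s
v² = v₀² + 2aΔx → Δx = (0² − 33.5²)/(2·-9.81) = 57.2 m
Maximum height = 37 + 57.2 = 94.2 m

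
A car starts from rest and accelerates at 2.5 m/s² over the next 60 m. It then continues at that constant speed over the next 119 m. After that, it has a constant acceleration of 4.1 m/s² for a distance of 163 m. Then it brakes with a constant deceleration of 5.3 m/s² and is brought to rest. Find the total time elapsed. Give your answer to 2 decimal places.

Phase 1 (accelerating): v₀ = 0 m/s, a = 2.5 m/s².
v² = v₀² + 2aΔx = 0² + 2·2.5·60 = 300 → v = 17.3 m/s
t = (v − v₀)/a = (17.3 − 0)/2.5 = 6.93 s

Phase 2 (constant speed): v₀ = 17.3 m/s, a = 0 m/s².
Constant speed: t = d/v = 119/17.3 = 6.87 s

Phase 3 (accelerating): v₀ = 17.3 m/s, a = 4.1 m/s².
v² = v₀² + 2aΔx = 17.3² + 2·4.1·163 = 1640 → v = 40.5 m/s
t = (v − v₀)/a = (40.5 − 17.3)/4.1 = 5.64 s

Phase 4 (decelerating): v₀ = 40.5 m/s, a = -5.3 m/s².
v = v₀ + at → t = (0 − 40.5) / -5.3 = 7.63 s
v² = v₀² + 2aΔx → Δx = (0² − 40.5²)/(2·-5.3) = 154 m
Total time = 6.93 + 6.87 + 5.64 + 7.63 = 27.1 s

27.07 s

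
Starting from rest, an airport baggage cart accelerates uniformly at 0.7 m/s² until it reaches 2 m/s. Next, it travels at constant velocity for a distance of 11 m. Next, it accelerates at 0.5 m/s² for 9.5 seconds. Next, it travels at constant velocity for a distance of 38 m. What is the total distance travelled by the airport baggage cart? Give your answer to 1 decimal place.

Phase 1 (accelerating): v₀ = 0 m/s, a = 0.7 m/s².
v = v₀ + at → t = (2 − 0) / 0.7 = 2.86 s
v² = v₀² + 2aΔx → Δx = (2² − 0²)/(2·0.7) = 2.86 m

Phase 2 (constant speed): v₀ = 2.00 m/s, a = 0 m/s².
Constant speed: t = d/v = 11/2.00 = 5.50 s

Phase 3 (accelerating): v₀ = 2.00 m/s, a = 0.5 m/s².
v = v₀ + at = 2.00 + (0.5)(9.5) = 6.75 m/s
Δx = v₀t + ½at² = 2.00·9.5 + 0.5·0.5·9.5² = 41.6 m

Phase 4 (constant speed): v₀ = 6.75 m/s, a = 0 m/s².
Constant speed: t = d/v = 38/6.75 = 5.63 s
Total distance = 2.86 + 11.0 + 41.6 + 38.0 = 93.4 m

93.4 m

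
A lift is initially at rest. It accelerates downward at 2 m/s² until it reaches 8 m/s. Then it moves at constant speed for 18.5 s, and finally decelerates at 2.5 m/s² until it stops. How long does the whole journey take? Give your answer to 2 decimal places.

Phase 1 (accelerating): v₀ = 0 m/s, a = 2 m/s².
v = v₀ + at → t = (8 − 0) / 2 = 4.00 s
v² = v₀² + 2aΔx → Δx = (8² − 0²)/(2·2) = 16.0 m

Phase 2 (constant speed): v₀ = 8.00 m/s, a = 0 m/s².
v = v₀ + at = 8.00 + (0)(18.5) = 8.00 m/s
Δx = v₀t + ½at² = 8.00·18.5 + 0.5·0·18.5² = 148 m

Phase 3 (decelerating): v₀ = 8.00 m/s, a = -2.5 m/s².
v = v₀ + at → t = (0 − 8.00) / -2.5 = 3.20 s
v² = v₀² + 2aΔx → Δx = (0² − 8.00²)/(2·-2.5) = 12.8 m
Total time = 4.00 + 18.5 + 3.20 = 25.7 s

25.70 s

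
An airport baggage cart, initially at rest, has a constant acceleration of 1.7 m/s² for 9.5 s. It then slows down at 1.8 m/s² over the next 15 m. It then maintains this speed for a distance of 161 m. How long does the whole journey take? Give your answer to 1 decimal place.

Phase 1 (accelerating): v₀ = 0 m/s, a = 1.7 m/s².
v = v₀ + at = 0 + (1.7)(9.5) = 16.1 m/s
Δx = v₀t + ½at² = 0·9.5 + 0.5·1.7·9.5² = 76.7 m

Phase 2 (decelerating): v₀ = 16.1 m/s, a = -1.8 m/s².
v² = v₀² + 2aΔx = 16.1² + 2·-1.8·15 = 207 → v = 14.4 m/s
t = (v − v₀)/a = (14.4 − 16.1)/-1.8 = 0.983 s

Phase 3 (constant speed): v₀ = 14.4 m/s, a = 0 m/s².
Constant speed: t = d/v = 161/14.4 = 11.2 s
Total time = 9.50 + 0.983 + 11.2 = 21.7 s

21.7 s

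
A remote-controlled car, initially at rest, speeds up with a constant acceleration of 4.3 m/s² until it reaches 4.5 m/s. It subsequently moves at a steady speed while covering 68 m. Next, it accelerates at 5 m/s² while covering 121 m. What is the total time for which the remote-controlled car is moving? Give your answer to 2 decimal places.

22.27 s

Phase 1 (accelerating): v₀ = 0 m/s, a = 4.3 m/s².
v = v₀ + at → t = (4.5 − 0) / 4.3 = 1.05 s
v² = v₀² + 2aΔx → Δx = (4.5² − 0²)/(2·4.3) = 2.35 m

Phase 2 (constant speed): v₀ = 4.50 m/s, a = 0 m/s².
Constant speed: t = d/v = 68/4.50 = 15.1 s

Phase 3 (accelerating): v₀ = 4.50 m/s, a = 5 m/s².
v² = v₀² + 2aΔx = 4.50² + 2·5·121 = 1230 → v = 35.1 m/s
t = (v − v₀)/a = (35.1 − 4.50)/5 = 6.11 s
Total time = 1.05 + 15.1 + 6.11 = 22.3 s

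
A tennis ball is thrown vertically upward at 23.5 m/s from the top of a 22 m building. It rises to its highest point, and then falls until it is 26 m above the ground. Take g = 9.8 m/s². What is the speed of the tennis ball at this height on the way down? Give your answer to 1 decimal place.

Phase 1 (rising): v₀ = 23.5 m/s, a = -9.8 m/s².
v = v₀ + at → t = (0 − 23.5) / -9.8 = 2.40 s
v² = v₀² + 2aΔx → Δx = (0² − 23.5²)/(2·-9.8) = 28.2 m

Phase 2 (falling): v₀ = 0 m/s, a = -9.8 m/s².
Falls 24.2 m from rest: t = √(2·24.2/9.8) = 2.22 s; v = g·t = 21.8 m/s.
Final speed = 21.8 m/s

21.8 m/s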